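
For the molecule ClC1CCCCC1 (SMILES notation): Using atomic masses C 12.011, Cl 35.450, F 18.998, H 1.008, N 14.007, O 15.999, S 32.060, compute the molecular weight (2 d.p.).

First, the molecular formula is C6H11Cl (counting implicit H from valence).
  C: 6 × 12.011 = 72.066
  Cl: 1 × 35.450 = 35.450
  H: 11 × 1.008 = 11.088
Sum: 6×12.011 + 1×35.450 + 11×1.008 = 118.604 → 118.60 g/mol.

118.60 g/mol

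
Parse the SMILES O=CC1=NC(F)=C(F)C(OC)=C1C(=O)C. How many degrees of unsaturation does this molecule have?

6

Molecular formula: C9H7F2NO3.
DoU = (2C + 2 + N − H − X) / 2, where X is the halogen count and O/S are ignored.
    = (2·9 + 2 + 1 − 7 − 2) / 2 = 12 / 2 = 6.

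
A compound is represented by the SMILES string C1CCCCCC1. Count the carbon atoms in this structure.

Count every carbon token in the SMILES (each C, including those in ring-closure positions and inside branches).
Carbon count: 7.

7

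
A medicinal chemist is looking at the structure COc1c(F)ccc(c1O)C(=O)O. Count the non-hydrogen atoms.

Every atom symbol written in the SMILES (organic subset) is one heavy atom; implicit H are not written.
Heavy atoms by element → C:8, F:1, O:4.
Total: 13.

13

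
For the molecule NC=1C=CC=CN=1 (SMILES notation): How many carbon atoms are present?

5

Count every carbon token in the SMILES (each C, including those in ring-closure positions and inside branches).
Carbon count: 5.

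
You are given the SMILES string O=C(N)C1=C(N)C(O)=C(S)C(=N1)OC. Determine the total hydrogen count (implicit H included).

9

Walk through each heavy atom and fill implicit hydrogens from standard valence (C 4, N 3, O 2, S 2, halogen 1):
  atom 1: O, bond orders sum to 2 (valence 2) → 0 H
  atom 2: C, bond orders sum to 4 (valence 4) → 0 H
  atom 3: N, bond orders sum to 1 (valence 3) → 2 H
  atom 4: C, bond orders sum to 4 (valence 4) → 0 H
  atom 5: C, bond orders sum to 4 (valence 4) → 0 H
  atom 6: N, bond orders sum to 1 (valence 3) → 2 H
  atom 7: C, bond orders sum to 4 (valence 4) → 0 H
  atom 8: O, bond orders sum to 1 (valence 2) → 1 H
  atom 9: C, bond orders sum to 4 (valence 4) → 0 H
  atom 10: S, bond orders sum to 1 (valence 2) → 1 H
  atom 11: C, bond orders sum to 4 (valence 4) → 0 H
  atom 12: N, bond orders sum to 3 (valence 3) → 0 H
  atom 13: O, bond orders sum to 2 (valence 2) → 0 H
  atom 14: C, bond orders sum to 1 (valence 4) → 3 H
Total hydrogens: 9.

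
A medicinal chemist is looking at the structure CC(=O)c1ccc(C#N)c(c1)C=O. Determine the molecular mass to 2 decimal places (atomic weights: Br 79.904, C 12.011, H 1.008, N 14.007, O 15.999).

173.17 g/mol

First, the molecular formula is C10H7NO2 (counting implicit H from valence).
  C: 10 × 12.011 = 120.110
  H: 7 × 1.008 = 7.056
  N: 1 × 14.007 = 14.007
  O: 2 × 15.999 = 31.998
Sum: 10×12.011 + 7×1.008 + 1×14.007 + 2×15.999 = 173.171 → 173.17 g/mol.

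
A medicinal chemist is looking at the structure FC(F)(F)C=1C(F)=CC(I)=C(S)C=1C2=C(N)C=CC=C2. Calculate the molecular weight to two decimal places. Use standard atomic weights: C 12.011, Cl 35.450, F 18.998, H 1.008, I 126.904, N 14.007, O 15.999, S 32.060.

First, the molecular formula is C13H8F4INS (counting implicit H from valence).
  C: 13 × 12.011 = 156.143
  F: 4 × 18.998 = 75.992
  H: 8 × 1.008 = 8.064
  I: 1 × 126.904 = 126.904
  N: 1 × 14.007 = 14.007
  S: 1 × 32.060 = 32.060
Sum: 13×12.011 + 4×18.998 + 8×1.008 + 1×126.904 + 1×14.007 + 1×32.060 = 413.170 → 413.17 g/mol.

413.17 g/mol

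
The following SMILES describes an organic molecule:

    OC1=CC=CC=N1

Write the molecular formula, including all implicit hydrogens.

C5H5NO

Walk through each heavy atom and fill implicit hydrogens from standard valence (C 4, N 3, O 2, S 2, halogen 1):
  atom 1: O, bond orders sum to 1 (valence 2) → 1 H
  atom 2: C, bond orders sum to 4 (valence 4) → 0 H
  atom 3: C, bond orders sum to 3 (valence 4) → 1 H
  atom 4: C, bond orders sum to 3 (valence 4) → 1 H
  atom 5: C, bond orders sum to 3 (valence 4) → 1 H
  atom 6: C, bond orders sum to 3 (valence 4) → 1 H
  atom 7: N, bond orders sum to 3 (valence 3) → 0 H
Totals → C:5, H:5, N:1, O:1.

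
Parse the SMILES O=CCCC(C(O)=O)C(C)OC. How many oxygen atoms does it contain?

Scan the SMILES for O atoms (remember two-letter symbols like Cl and Br are single atoms).
Oxygen count: 4.

4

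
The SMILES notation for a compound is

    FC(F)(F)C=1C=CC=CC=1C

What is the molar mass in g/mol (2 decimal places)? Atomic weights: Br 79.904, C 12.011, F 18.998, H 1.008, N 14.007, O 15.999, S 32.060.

First, the molecular formula is C8H7F3 (counting implicit H from valence).
  C: 8 × 12.011 = 96.088
  F: 3 × 18.998 = 56.994
  H: 7 × 1.008 = 7.056
Sum: 8×12.011 + 3×18.998 + 7×1.008 = 160.138 → 160.14 g/mol.

160.14 g/mol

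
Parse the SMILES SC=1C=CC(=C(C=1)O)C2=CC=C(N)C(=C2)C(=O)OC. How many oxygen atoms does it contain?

Scan the SMILES for O atoms (remember two-letter symbols like Cl and Br are single atoms).
Oxygen count: 3.

3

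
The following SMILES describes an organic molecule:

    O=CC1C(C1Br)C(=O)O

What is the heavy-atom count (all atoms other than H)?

Every atom symbol written in the SMILES (organic subset) is one heavy atom; implicit H are not written.
Heavy atoms by element → Br:1, C:5, O:3.
Total: 9.

9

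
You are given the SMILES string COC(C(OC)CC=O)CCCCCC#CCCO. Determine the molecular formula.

Walk through each heavy atom and fill implicit hydrogens from standard valence (C 4, N 3, O 2, S 2, halogen 1):
  atom 1: C, bond orders sum to 1 (valence 4) → 3 H
  atom 2: O, bond orders sum to 2 (valence 2) → 0 H
  atom 3: C, bond orders sum to 3 (valence 4) → 1 H
  atom 4: C, bond orders sum to 3 (valence 4) → 1 H
  atom 5: O, bond orders sum to 2 (valence 2) → 0 H
  atom 6: C, bond orders sum to 1 (valence 4) → 3 H
  atom 7: C, bond orders sum to 2 (valence 4) → 2 H
  atom 8: C, bond orders sum to 3 (valence 4) → 1 H
  atom 9: O, bond orders sum to 2 (valence 2) → 0 H
  atom 10: C, bond orders sum to 2 (valence 4) → 2 H
  atom 11: C, bond orders sum to 2 (valence 4) → 2 H
  atom 12: C, bond orders sum to 2 (valence 4) → 2 H
  atom 13: C, bond orders sum to 2 (valence 4) → 2 H
  atom 14: C, bond orders sum to 2 (valence 4) → 2 H
  atom 15: C, bond orders sum to 4 (valence 4) → 0 H
  atom 16: C, bond orders sum to 4 (valence 4) → 0 H
  atom 17: C, bond orders sum to 2 (valence 4) → 2 H
  atom 18: C, bond orders sum to 2 (valence 4) → 2 H
  atom 19: O, bond orders sum to 1 (valence 2) → 1 H
Totals → C:15, H:26, O:4.
In Hill order: C15H26O4.

C15H26O4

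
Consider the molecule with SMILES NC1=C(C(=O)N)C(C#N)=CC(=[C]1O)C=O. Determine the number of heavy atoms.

15

Every atom symbol written in the SMILES (organic subset) is one heavy atom; implicit H are not written.
Heavy atoms by element → C:9, N:3, O:3.
Total: 15.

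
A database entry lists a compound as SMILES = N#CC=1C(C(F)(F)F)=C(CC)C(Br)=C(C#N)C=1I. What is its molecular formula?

Walk through each heavy atom and fill implicit hydrogens from standard valence (C 4, N 3, O 2, S 2, halogen 1):
  atom 1: N, bond orders sum to 3 (valence 3) → 0 H
  atom 2: C, bond orders sum to 4 (valence 4) → 0 H
  atom 3: C, bond orders sum to 4 (valence 4) → 0 H
  atom 4: C, bond orders sum to 4 (valence 4) → 0 H
  atom 5: C, bond orders sum to 4 (valence 4) → 0 H
  atom 6: F (halogen, monovalent) → 0 H
  atom 7: F (halogen, monovalent) → 0 H
  atom 8: F (halogen, monovalent) → 0 H
  atom 9: C, bond orders sum to 4 (valence 4) → 0 H
  atom 10: C, bond orders sum to 2 (valence 4) → 2 H
  atom 11: C, bond orders sum to 1 (valence 4) → 3 H
  atom 12: C, bond orders sum to 4 (valence 4) → 0 H
  atom 13: Br (halogen, monovalent) → 0 H
  atom 14: C, bond orders sum to 4 (valence 4) → 0 H
  atom 15: C, bond orders sum to 4 (valence 4) → 0 H
  atom 16: N, bond orders sum to 3 (valence 3) → 0 H
  atom 17: C, bond orders sum to 4 (valence 4) → 0 H
  atom 18: I (halogen, monovalent) → 0 H
Totals → C:11, H:5, Br:1, F:3, I:1, N:2.

C11H5BrF3IN2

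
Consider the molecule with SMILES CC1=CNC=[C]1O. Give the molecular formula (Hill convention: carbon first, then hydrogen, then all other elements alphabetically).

Walk through each heavy atom and fill implicit hydrogens from standard valence (C 4, N 3, O 2, S 2, halogen 1):
  atom 1: C, bond orders sum to 1 (valence 4) → 3 H
  atom 2: C, bond orders sum to 4 (valence 4) → 0 H
  atom 3: C, bond orders sum to 3 (valence 4) → 1 H
  atom 4: N, bond orders sum to 2 (valence 3) → 1 H
  atom 5: C, bond orders sum to 3 (valence 4) → 1 H
  atom 6: C with explicit H count 0
  atom 7: O, bond orders sum to 1 (valence 2) → 1 H
Totals → C:5, H:7, N:1, O:1.

C5H7NO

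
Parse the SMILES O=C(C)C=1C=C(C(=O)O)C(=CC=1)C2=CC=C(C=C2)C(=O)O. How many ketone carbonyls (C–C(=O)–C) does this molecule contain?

The ketone motif appears at heavy-atom position 2 in the SMILES.
Other groups present: 2 carboxylic acid.
Ketone count: 1.

1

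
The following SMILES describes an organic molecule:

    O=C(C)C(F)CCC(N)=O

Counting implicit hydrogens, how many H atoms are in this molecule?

10

Walk through each heavy atom and fill implicit hydrogens from standard valence (C 4, N 3, O 2, S 2, halogen 1):
  atom 1: O, bond orders sum to 2 (valence 2) → 0 H
  atom 2: C, bond orders sum to 4 (valence 4) → 0 H
  atom 3: C, bond orders sum to 1 (valence 4) → 3 H
  atom 4: C, bond orders sum to 3 (valence 4) → 1 H
  atom 5: F (halogen, monovalent) → 0 H
  atom 6: C, bond orders sum to 2 (valence 4) → 2 H
  atom 7: C, bond orders sum to 2 (valence 4) → 2 H
  atom 8: C, bond orders sum to 4 (valence 4) → 0 H
  atom 9: N, bond orders sum to 1 (valence 3) → 2 H
  atom 10: O, bond orders sum to 2 (valence 2) → 0 H
Total hydrogens: 10.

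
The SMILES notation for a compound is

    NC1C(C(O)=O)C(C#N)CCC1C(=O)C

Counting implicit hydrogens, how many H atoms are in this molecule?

Walk through each heavy atom and fill implicit hydrogens from standard valence (C 4, N 3, O 2, S 2, halogen 1):
  atom 1: N, bond orders sum to 1 (valence 3) → 2 H
  atom 2: C, bond orders sum to 3 (valence 4) → 1 H
  atom 3: C, bond orders sum to 3 (valence 4) → 1 H
  atom 4: C, bond orders sum to 4 (valence 4) → 0 H
  atom 5: O, bond orders sum to 1 (valence 2) → 1 H
  atom 6: O, bond orders sum to 2 (valence 2) → 0 H
  atom 7: C, bond orders sum to 3 (valence 4) → 1 H
  atom 8: C, bond orders sum to 4 (valence 4) → 0 H
  atom 9: N, bond orders sum to 3 (valence 3) → 0 H
  atom 10: C, bond orders sum to 2 (valence 4) → 2 H
  atom 11: C, bond orders sum to 2 (valence 4) → 2 H
  atom 12: C, bond orders sum to 3 (valence 4) → 1 H
  atom 13: C, bond orders sum to 4 (valence 4) → 0 H
  atom 14: O, bond orders sum to 2 (valence 2) → 0 H
  atom 15: C, bond orders sum to 1 (valence 4) → 3 H
Total hydrogens: 14.

14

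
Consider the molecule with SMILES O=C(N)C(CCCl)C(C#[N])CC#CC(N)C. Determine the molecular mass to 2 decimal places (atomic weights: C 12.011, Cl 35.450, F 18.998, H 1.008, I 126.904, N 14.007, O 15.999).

First, the molecular formula is C11H16ClN3O (counting implicit H from valence).
  C: 11 × 12.011 = 132.121
  Cl: 1 × 35.450 = 35.450
  H: 16 × 1.008 = 16.128
  N: 3 × 14.007 = 42.021
  O: 1 × 15.999 = 15.999
Sum: 11×12.011 + 1×35.450 + 16×1.008 + 3×14.007 + 1×15.999 = 241.719 → 241.72 g/mol.

241.72 g/mol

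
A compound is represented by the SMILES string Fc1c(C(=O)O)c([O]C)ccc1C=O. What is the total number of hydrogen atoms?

7

Walk through each heavy atom and fill implicit hydrogens from standard valence (C 4, N 3, O 2, S 2, halogen 1); for lowercase aromatic atoms, an aromatic c carries 1 H when it has two neighbours and 0 H with three, and aromatic n carries 0 H:
  atom 1: F (halogen, monovalent) → 0 H
  atom 2: aromatic c, 3 neighbours → 0 H
  atom 3: aromatic c, 3 neighbours → 0 H
  atom 4: C, bond orders sum to 4 (valence 4) → 0 H
  atom 5: O, bond orders sum to 2 (valence 2) → 0 H
  atom 6: O, bond orders sum to 1 (valence 2) → 1 H
  atom 7: aromatic c, 3 neighbours → 0 H
  atom 8: O with explicit H count 0
  atom 9: C, bond orders sum to 1 (valence 4) → 3 H
  atom 10: aromatic c, 2 neighbours → 1 H
  atom 11: aromatic c, 2 neighbours → 1 H
  atom 12: aromatic c, 3 neighbours → 0 H
  atom 13: C, bond orders sum to 3 (valence 4) → 1 H
  atom 14: O, bond orders sum to 2 (valence 2) → 0 H
Total hydrogens: 7.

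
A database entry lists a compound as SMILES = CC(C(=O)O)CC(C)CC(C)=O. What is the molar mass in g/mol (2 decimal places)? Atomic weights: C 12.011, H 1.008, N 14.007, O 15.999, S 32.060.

172.22 g/mol

First, the molecular formula is C9H16O3 (counting implicit H from valence).
  C: 9 × 12.011 = 108.099
  H: 16 × 1.008 = 16.128
  O: 3 × 15.999 = 47.997
Sum: 9×12.011 + 16×1.008 + 3×15.999 = 172.224 → 172.22 g/mol.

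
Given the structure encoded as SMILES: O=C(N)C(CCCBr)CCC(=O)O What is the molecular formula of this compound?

Walk through each heavy atom and fill implicit hydrogens from standard valence (C 4, N 3, O 2, S 2, halogen 1):
  atom 1: O, bond orders sum to 2 (valence 2) → 0 H
  atom 2: C, bond orders sum to 4 (valence 4) → 0 H
  atom 3: N, bond orders sum to 1 (valence 3) → 2 H
  atom 4: C, bond orders sum to 3 (valence 4) → 1 H
  atom 5: C, bond orders sum to 2 (valence 4) → 2 H
  atom 6: C, bond orders sum to 2 (valence 4) → 2 H
  atom 7: C, bond orders sum to 2 (valence 4) → 2 H
  atom 8: Br (halogen, monovalent) → 0 H
  atom 9: C, bond orders sum to 2 (valence 4) → 2 H
  atom 10: C, bond orders sum to 2 (valence 4) → 2 H
  atom 11: C, bond orders sum to 4 (valence 4) → 0 H
  atom 12: O, bond orders sum to 2 (valence 2) → 0 H
  atom 13: O, bond orders sum to 1 (valence 2) → 1 H
Totals → C:8, H:14, Br:1, N:1, O:3.
In Hill order: C8H14BrNO3.

C8H14BrNO3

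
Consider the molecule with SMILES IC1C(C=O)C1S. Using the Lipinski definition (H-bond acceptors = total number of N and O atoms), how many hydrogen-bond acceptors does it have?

N atoms: 0; O atoms: 1.
Lipinski HBA = 0 + 1 = 1.

1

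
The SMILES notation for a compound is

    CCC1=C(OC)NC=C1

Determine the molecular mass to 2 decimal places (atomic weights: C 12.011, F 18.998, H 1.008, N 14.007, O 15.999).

First, the molecular formula is C7H11NO (counting implicit H from valence).
  C: 7 × 12.011 = 84.077
  H: 11 × 1.008 = 11.088
  N: 1 × 14.007 = 14.007
  O: 1 × 15.999 = 15.999
Sum: 7×12.011 + 11×1.008 + 1×14.007 + 1×15.999 = 125.171 → 125.17 g/mol.

125.17 g/mol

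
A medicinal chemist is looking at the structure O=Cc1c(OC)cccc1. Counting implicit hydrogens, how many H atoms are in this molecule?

8

Walk through each heavy atom and fill implicit hydrogens from standard valence (C 4, N 3, O 2, S 2, halogen 1); for lowercase aromatic atoms, an aromatic c carries 1 H when it has two neighbours and 0 H with three, and aromatic n carries 0 H:
  atom 1: O, bond orders sum to 2 (valence 2) → 0 H
  atom 2: C, bond orders sum to 3 (valence 4) → 1 H
  atom 3: aromatic c, 3 neighbours → 0 H
  atom 4: aromatic c, 3 neighbours → 0 H
  atom 5: O, bond orders sum to 2 (valence 2) → 0 H
  atom 6: C, bond orders sum to 1 (valence 4) → 3 H
  atom 7: aromatic c, 2 neighbours → 1 H
  atom 8: aromatic c, 2 neighbours → 1 H
  atom 9: aromatic c, 2 neighbours → 1 H
  atom 10: aromatic c, 2 neighbours → 1 H
Total hydrogens: 8.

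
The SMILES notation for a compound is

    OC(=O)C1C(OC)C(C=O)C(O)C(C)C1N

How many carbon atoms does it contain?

10

Count every carbon token in the SMILES (each C, including those in ring-closure positions and inside branches).
Carbon count: 10.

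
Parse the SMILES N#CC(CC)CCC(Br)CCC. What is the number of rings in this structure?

In SMILES, each pair of matching ring-closure digits denotes one ring-closing bond; the number of such bonds equals the number of independent rings.
Ring-closure bonds here: 0.

0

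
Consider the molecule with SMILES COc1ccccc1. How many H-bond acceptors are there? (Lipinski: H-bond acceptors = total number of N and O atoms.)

N atoms: 0; O atoms: 1.
Lipinski HBA = 0 + 1 = 1.

1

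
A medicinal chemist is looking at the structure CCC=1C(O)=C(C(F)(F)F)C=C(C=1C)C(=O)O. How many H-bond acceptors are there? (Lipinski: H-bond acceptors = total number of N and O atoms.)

N atoms: 0; O atoms: 3.
Lipinski HBA = 0 + 3 = 3.

3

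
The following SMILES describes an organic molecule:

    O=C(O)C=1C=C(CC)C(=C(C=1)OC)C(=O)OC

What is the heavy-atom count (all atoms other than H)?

17

Every atom symbol written in the SMILES (organic subset) is one heavy atom; implicit H are not written.
Heavy atoms by element → C:12, O:5.
Total: 17.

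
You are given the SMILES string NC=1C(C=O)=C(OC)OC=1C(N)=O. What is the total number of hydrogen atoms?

8

Walk through each heavy atom and fill implicit hydrogens from standard valence (C 4, N 3, O 2, S 2, halogen 1):
  atom 1: N, bond orders sum to 1 (valence 3) → 2 H
  atom 2: C, bond orders sum to 4 (valence 4) → 0 H
  atom 3: C, bond orders sum to 4 (valence 4) → 0 H
  atom 4: C, bond orders sum to 3 (valence 4) → 1 H
  atom 5: O, bond orders sum to 2 (valence 2) → 0 H
  atom 6: C, bond orders sum to 4 (valence 4) → 0 H
  atom 7: O, bond orders sum to 2 (valence 2) → 0 H
  atom 8: C, bond orders sum to 1 (valence 4) → 3 H
  atom 9: O, bond orders sum to 2 (valence 2) → 0 H
  atom 10: C, bond orders sum to 4 (valence 4) → 0 H
  atom 11: C, bond orders sum to 4 (valence 4) → 0 H
  atom 12: N, bond orders sum to 1 (valence 3) → 2 H
  atom 13: O, bond orders sum to 2 (valence 2) → 0 H
Total hydrogens: 8.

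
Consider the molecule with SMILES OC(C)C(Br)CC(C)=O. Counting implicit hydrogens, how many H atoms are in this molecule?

11

Walk through each heavy atom and fill implicit hydrogens from standard valence (C 4, N 3, O 2, S 2, halogen 1):
  atom 1: O, bond orders sum to 1 (valence 2) → 1 H
  atom 2: C, bond orders sum to 3 (valence 4) → 1 H
  atom 3: C, bond orders sum to 1 (valence 4) → 3 H
  atom 4: C, bond orders sum to 3 (valence 4) → 1 H
  atom 5: Br (halogen, monovalent) → 0 H
  atom 6: C, bond orders sum to 2 (valence 4) → 2 H
  atom 7: C, bond orders sum to 4 (valence 4) → 0 H
  atom 8: C, bond orders sum to 1 (valence 4) → 3 H
  atom 9: O, bond orders sum to 2 (valence 2) → 0 H
Total hydrogens: 11.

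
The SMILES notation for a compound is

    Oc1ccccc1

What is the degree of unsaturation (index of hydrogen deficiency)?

4

Molecular formula: C6H6O.
DoU = (2C + 2 + N − H − X) / 2, where X is the halogen count and O/S are ignored.
    = (2·6 + 2 + 0 − 6 − 0) / 2 = 8 / 2 = 4.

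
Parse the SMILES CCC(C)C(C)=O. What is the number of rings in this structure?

0

In SMILES, each pair of matching ring-closure digits denotes one ring-closing bond; the number of such bonds equals the number of independent rings.
Ring-closure bonds here: 0.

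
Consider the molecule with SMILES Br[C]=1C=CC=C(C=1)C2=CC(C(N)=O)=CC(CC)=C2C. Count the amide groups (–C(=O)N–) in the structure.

1

The amide motif appears at heavy-atom position 11 in the SMILES.
Amide count: 1.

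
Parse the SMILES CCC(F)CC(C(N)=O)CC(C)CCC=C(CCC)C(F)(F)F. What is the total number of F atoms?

Scan the SMILES for F atoms (remember two-letter symbols like Cl and Br are single atoms).
Fluorine count: 4.

4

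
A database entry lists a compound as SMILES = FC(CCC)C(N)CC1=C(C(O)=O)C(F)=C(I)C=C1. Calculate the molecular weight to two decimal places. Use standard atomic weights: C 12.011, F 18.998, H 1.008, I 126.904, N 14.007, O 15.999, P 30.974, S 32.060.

First, the molecular formula is C13H16F2INO2 (counting implicit H from valence).
  C: 13 × 12.011 = 156.143
  F: 2 × 18.998 = 37.996
  H: 16 × 1.008 = 16.128
  I: 1 × 126.904 = 126.904
  N: 1 × 14.007 = 14.007
  O: 2 × 15.999 = 31.998
Sum: 13×12.011 + 2×18.998 + 16×1.008 + 1×126.904 + 1×14.007 + 2×15.999 = 383.176 → 383.18 g/mol.

383.18 g/mol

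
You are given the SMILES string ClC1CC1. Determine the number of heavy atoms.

Every atom symbol written in the SMILES (organic subset) is one heavy atom; implicit H are not written.
Heavy atoms by element → C:3, Cl:1.
Total: 4.

4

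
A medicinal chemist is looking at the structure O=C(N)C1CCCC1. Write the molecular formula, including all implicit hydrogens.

C6H11NO

Walk through each heavy atom and fill implicit hydrogens from standard valence (C 4, N 3, O 2, S 2, halogen 1):
  atom 1: O, bond orders sum to 2 (valence 2) → 0 H
  atom 2: C, bond orders sum to 4 (valence 4) → 0 H
  atom 3: N, bond orders sum to 1 (valence 3) → 2 H
  atom 4: C, bond orders sum to 3 (valence 4) → 1 H
  atom 5: C, bond orders sum to 2 (valence 4) → 2 H
  atom 6: C, bond orders sum to 2 (valence 4) → 2 H
  atom 7: C, bond orders sum to 2 (valence 4) → 2 H
  atom 8: C, bond orders sum to 2 (valence 4) → 2 H
Totals → C:6, H:11, N:1, O:1.
In Hill order: C6H11NO.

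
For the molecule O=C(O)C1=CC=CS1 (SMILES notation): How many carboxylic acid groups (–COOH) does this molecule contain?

The carboxylic acid motif appears at heavy-atom position 2 in the SMILES.
Carboxylic acid count: 1.

1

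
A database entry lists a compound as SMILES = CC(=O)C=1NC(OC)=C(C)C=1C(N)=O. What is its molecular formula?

Walk through each heavy atom and fill implicit hydrogens from standard valence (C 4, N 3, O 2, S 2, halogen 1):
  atom 1: C, bond orders sum to 1 (valence 4) → 3 H
  atom 2: C, bond orders sum to 4 (valence 4) → 0 H
  atom 3: O, bond orders sum to 2 (valence 2) → 0 H
  atom 4: C, bond orders sum to 4 (valence 4) → 0 H
  atom 5: N, bond orders sum to 2 (valence 3) → 1 H
  atom 6: C, bond orders sum to 4 (valence 4) → 0 H
  atom 7: O, bond orders sum to 2 (valence 2) → 0 H
  atom 8: C, bond orders sum to 1 (valence 4) → 3 H
  atom 9: C, bond orders sum to 4 (valence 4) → 0 H
  atom 10: C, bond orders sum to 1 (valence 4) → 3 H
  atom 11: C, bond orders sum to 4 (valence 4) → 0 H
  atom 12: C, bond orders sum to 4 (valence 4) → 0 H
  atom 13: N, bond orders sum to 1 (valence 3) → 2 H
  atom 14: O, bond orders sum to 2 (valence 2) → 0 H
Totals → C:9, H:12, N:2, O:3.

C9H12N2O3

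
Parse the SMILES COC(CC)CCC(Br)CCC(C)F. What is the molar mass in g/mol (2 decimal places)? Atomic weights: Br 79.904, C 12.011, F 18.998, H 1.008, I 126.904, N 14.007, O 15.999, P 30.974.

269.20 g/mol

First, the molecular formula is C11H22BrFO (counting implicit H from valence).
  Br: 1 × 79.904 = 79.904
  C: 11 × 12.011 = 132.121
  F: 1 × 18.998 = 18.998
  H: 22 × 1.008 = 22.176
  O: 1 × 15.999 = 15.999
Sum: 1×79.904 + 11×12.011 + 1×18.998 + 22×1.008 + 1×15.999 = 269.198 → 269.20 g/mol.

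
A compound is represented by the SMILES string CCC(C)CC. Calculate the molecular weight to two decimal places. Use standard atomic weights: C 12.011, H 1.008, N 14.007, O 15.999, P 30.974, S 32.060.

86.18 g/mol

First, the molecular formula is C6H14 (counting implicit H from valence).
  C: 6 × 12.011 = 72.066
  H: 14 × 1.008 = 14.112
Sum: 6×12.011 + 14×1.008 = 86.178 → 86.18 g/mol.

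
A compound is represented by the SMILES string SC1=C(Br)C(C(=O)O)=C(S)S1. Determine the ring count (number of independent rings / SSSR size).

In SMILES, each pair of matching ring-closure digits denotes one ring-closing bond; the number of such bonds equals the number of independent rings.
Ring-closure bonds here: 1.

1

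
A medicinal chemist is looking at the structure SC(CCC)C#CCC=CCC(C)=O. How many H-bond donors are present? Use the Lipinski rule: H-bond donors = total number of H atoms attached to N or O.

0

Donors: find every N or O and count the H atoms it carries.
  atom 14 (O): bond orders sum to 2 → 0 H
Lipinski HBD = 0.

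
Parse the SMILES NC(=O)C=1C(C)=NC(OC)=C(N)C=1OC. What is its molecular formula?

C9H13N3O3

Walk through each heavy atom and fill implicit hydrogens from standard valence (C 4, N 3, O 2, S 2, halogen 1):
  atom 1: N, bond orders sum to 1 (valence 3) → 2 H
  atom 2: C, bond orders sum to 4 (valence 4) → 0 H
  atom 3: O, bond orders sum to 2 (valence 2) → 0 H
  atom 4: C, bond orders sum to 4 (valence 4) → 0 H
  atom 5: C, bond orders sum to 4 (valence 4) → 0 H
  atom 6: C, bond orders sum to 1 (valence 4) → 3 H
  atom 7: N, bond orders sum to 3 (valence 3) → 0 H
  atom 8: C, bond orders sum to 4 (valence 4) → 0 H
  atom 9: O, bond orders sum to 2 (valence 2) → 0 H
  atom 10: C, bond orders sum to 1 (valence 4) → 3 H
  atom 11: C, bond orders sum to 4 (valence 4) → 0 H
  atom 12: N, bond orders sum to 1 (valence 3) → 2 H
  atom 13: C, bond orders sum to 4 (valence 4) → 0 H
  atom 14: O, bond orders sum to 2 (valence 2) → 0 H
  atom 15: C, bond orders sum to 1 (valence 4) → 3 H
Totals → C:9, H:13, N:3, O:3.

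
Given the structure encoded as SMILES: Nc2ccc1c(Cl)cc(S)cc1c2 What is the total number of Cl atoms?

1

Scan the SMILES for Cl atoms (remember two-letter symbols like Cl and Br are single atoms).
Chlorine count: 1.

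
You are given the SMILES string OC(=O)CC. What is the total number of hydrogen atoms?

6

Walk through each heavy atom and fill implicit hydrogens from standard valence (C 4, N 3, O 2, S 2, halogen 1):
  atom 1: O, bond orders sum to 1 (valence 2) → 1 H
  atom 2: C, bond orders sum to 4 (valence 4) → 0 H
  atom 3: O, bond orders sum to 2 (valence 2) → 0 H
  atom 4: C, bond orders sum to 2 (valence 4) → 2 H
  atom 5: C, bond orders sum to 1 (valence 4) → 3 H
Total hydrogens: 6.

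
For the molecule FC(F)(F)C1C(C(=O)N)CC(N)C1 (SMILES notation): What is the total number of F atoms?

3

Scan the SMILES for F atoms (remember two-letter symbols like Cl and Br are single atoms).
Fluorine count: 3.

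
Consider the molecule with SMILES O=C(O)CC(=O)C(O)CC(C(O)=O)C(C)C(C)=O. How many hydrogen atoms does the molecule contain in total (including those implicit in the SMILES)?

16

Walk through each heavy atom and fill implicit hydrogens from standard valence (C 4, N 3, O 2, S 2, halogen 1):
  atom 1: O, bond orders sum to 2 (valence 2) → 0 H
  atom 2: C, bond orders sum to 4 (valence 4) → 0 H
  atom 3: O, bond orders sum to 1 (valence 2) → 1 H
  atom 4: C, bond orders sum to 2 (valence 4) → 2 H
  atom 5: C, bond orders sum to 4 (valence 4) → 0 H
  atom 6: O, bond orders sum to 2 (valence 2) → 0 H
  atom 7: C, bond orders sum to 3 (valence 4) → 1 H
  atom 8: O, bond orders sum to 1 (valence 2) → 1 H
  atom 9: C, bond orders sum to 2 (valence 4) → 2 H
  atom 10: C, bond orders sum to 3 (valence 4) → 1 H
  atom 11: C, bond orders sum to 4 (valence 4) → 0 H
  atom 12: O, bond orders sum to 1 (valence 2) → 1 H
  atom 13: O, bond orders sum to 2 (valence 2) → 0 H
  atom 14: C, bond orders sum to 3 (valence 4) → 1 H
  atom 15: C, bond orders sum to 1 (valence 4) → 3 H
  atom 16: C, bond orders sum to 4 (valence 4) → 0 H
  atom 17: C, bond orders sum to 1 (valence 4) → 3 H
  atom 18: O, bond orders sum to 2 (valence 2) → 0 H
Total hydrogens: 16.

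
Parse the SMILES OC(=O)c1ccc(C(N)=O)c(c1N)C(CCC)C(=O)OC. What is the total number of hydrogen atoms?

18

Walk through each heavy atom and fill implicit hydrogens from standard valence (C 4, N 3, O 2, S 2, halogen 1); for lowercase aromatic atoms, an aromatic c carries 1 H when it has two neighbours and 0 H with three, and aromatic n carries 0 H:
  atom 1: O, bond orders sum to 1 (valence 2) → 1 H
  atom 2: C, bond orders sum to 4 (valence 4) → 0 H
  atom 3: O, bond orders sum to 2 (valence 2) → 0 H
  atom 4: aromatic c, 3 neighbours → 0 H
  atom 5: aromatic c, 2 neighbours → 1 H
  atom 6: aromatic c, 2 neighbours → 1 H
  atom 7: aromatic c, 3 neighbours → 0 H
  atom 8: C, bond orders sum to 4 (valence 4) → 0 H
  atom 9: N, bond orders sum to 1 (valence 3) → 2 H
  atom 10: O, bond orders sum to 2 (valence 2) → 0 H
  atom 11: aromatic c, 3 neighbours → 0 H
  atom 12: aromatic c, 3 neighbours → 0 H
  atom 13: N, bond orders sum to 1 (valence 3) → 2 H
  atom 14: C, bond orders sum to 3 (valence 4) → 1 H
  atom 15: C, bond orders sum to 2 (valence 4) → 2 H
  atom 16: C, bond orders sum to 2 (valence 4) → 2 H
  atom 17: C, bond orders sum to 1 (valence 4) → 3 H
  atom 18: C, bond orders sum to 4 (valence 4) → 0 H
  atom 19: O, bond orders sum to 2 (valence 2) → 0 H
  atom 20: O, bond orders sum to 2 (valence 2) → 0 H
  atom 21: C, bond orders sum to 1 (valence 4) → 3 H
Total hydrogens: 18.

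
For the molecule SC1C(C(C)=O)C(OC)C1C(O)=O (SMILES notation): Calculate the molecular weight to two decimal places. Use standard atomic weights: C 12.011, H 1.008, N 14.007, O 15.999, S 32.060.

204.24 g/mol

First, the molecular formula is C8H12O4S (counting implicit H from valence).
  C: 8 × 12.011 = 96.088
  H: 12 × 1.008 = 12.096
  O: 4 × 15.999 = 63.996
  S: 1 × 32.060 = 32.060
Sum: 8×12.011 + 12×1.008 + 4×15.999 + 1×32.060 = 204.240 → 204.24 g/mol.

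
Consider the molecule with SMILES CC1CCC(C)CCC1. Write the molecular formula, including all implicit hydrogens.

Walk through each heavy atom and fill implicit hydrogens from standard valence (C 4, N 3, O 2, S 2, halogen 1):
  atom 1: C, bond orders sum to 1 (valence 4) → 3 H
  atom 2: C, bond orders sum to 3 (valence 4) → 1 H
  atom 3: C, bond orders sum to 2 (valence 4) → 2 H
  atom 4: C, bond orders sum to 2 (valence 4) → 2 H
  atom 5: C, bond orders sum to 3 (valence 4) → 1 H
  atom 6: C, bond orders sum to 1 (valence 4) → 3 H
  atom 7: C, bond orders sum to 2 (valence 4) → 2 H
  atom 8: C, bond orders sum to 2 (valence 4) → 2 H
  atom 9: C, bond orders sum to 2 (valence 4) → 2 H
Totals → C:9, H:18.
In Hill order: C9H18.

C9H18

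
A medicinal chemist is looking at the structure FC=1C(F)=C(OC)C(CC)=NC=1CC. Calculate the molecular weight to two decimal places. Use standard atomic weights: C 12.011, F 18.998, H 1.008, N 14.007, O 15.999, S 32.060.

201.22 g/mol

First, the molecular formula is C10H13F2NO (counting implicit H from valence).
  C: 10 × 12.011 = 120.110
  F: 2 × 18.998 = 37.996
  H: 13 × 1.008 = 13.104
  N: 1 × 14.007 = 14.007
  O: 1 × 15.999 = 15.999
Sum: 10×12.011 + 2×18.998 + 13×1.008 + 1×14.007 + 1×15.999 = 201.216 → 201.22 g/mol.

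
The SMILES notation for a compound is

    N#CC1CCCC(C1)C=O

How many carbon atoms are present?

8

Count every carbon token in the SMILES (each C, including those in ring-closure positions and inside branches).
Carbon count: 8.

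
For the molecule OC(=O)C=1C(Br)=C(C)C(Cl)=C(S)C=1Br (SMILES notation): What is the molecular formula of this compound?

C8H5Br2ClO2S

Walk through each heavy atom and fill implicit hydrogens from standard valence (C 4, N 3, O 2, S 2, halogen 1):
  atom 1: O, bond orders sum to 1 (valence 2) → 1 H
  atom 2: C, bond orders sum to 4 (valence 4) → 0 H
  atom 3: O, bond orders sum to 2 (valence 2) → 0 H
  atom 4: C, bond orders sum to 4 (valence 4) → 0 H
  atom 5: C, bond orders sum to 4 (valence 4) → 0 H
  atom 6: Br (halogen, monovalent) → 0 H
  atom 7: C, bond orders sum to 4 (valence 4) → 0 H
  atom 8: C, bond orders sum to 1 (valence 4) → 3 H
  atom 9: C, bond orders sum to 4 (valence 4) → 0 H
  atom 10: Cl (halogen, monovalent) → 0 H
  atom 11: C, bond orders sum to 4 (valence 4) → 0 H
  atom 12: S, bond orders sum to 1 (valence 2) → 1 H
  atom 13: C, bond orders sum to 4 (valence 4) → 0 H
  atom 14: Br (halogen, monovalent) → 0 H
Totals → C:8, H:5, Br:2, Cl:1, O:2, S:1.
In Hill order: C8H5Br2ClO2S.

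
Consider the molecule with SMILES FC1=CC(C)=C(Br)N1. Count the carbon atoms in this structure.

Count every carbon token in the SMILES (each C, including those in ring-closure positions and inside branches).
Carbon count: 5.

5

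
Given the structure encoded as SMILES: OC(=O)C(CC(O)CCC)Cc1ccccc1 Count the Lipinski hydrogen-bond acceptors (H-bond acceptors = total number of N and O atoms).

N atoms: 0; O atoms: 3.
Lipinski HBA = 0 + 3 = 3.

3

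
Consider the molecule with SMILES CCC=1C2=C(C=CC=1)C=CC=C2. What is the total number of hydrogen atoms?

Walk through each heavy atom and fill implicit hydrogens from standard valence (C 4, N 3, O 2, S 2, halogen 1):
  atom 1: C, bond orders sum to 1 (valence 4) → 3 H
  atom 2: C, bond orders sum to 2 (valence 4) → 2 H
  atom 3: C, bond orders sum to 4 (valence 4) → 0 H
  atom 4: C, bond orders sum to 4 (valence 4) → 0 H
  atom 5: C, bond orders sum to 4 (valence 4) → 0 H
  atom 6: C, bond orders sum to 3 (valence 4) → 1 H
  atom 7: C, bond orders sum to 3 (valence 4) → 1 H
  atom 8: C, bond orders sum to 3 (valence 4) → 1 H
  atom 9: C, bond orders sum to 3 (valence 4) → 1 H
  atom 10: C, bond orders sum to 3 (valence 4) → 1 H
  atom 11: C, bond orders sum to 3 (valence 4) → 1 H
  atom 12: C, bond orders sum to 3 (valence 4) → 1 H
Total hydrogens: 12.

12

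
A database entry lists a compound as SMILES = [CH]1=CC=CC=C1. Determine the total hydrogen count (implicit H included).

6

Walk through each heavy atom and fill implicit hydrogens from standard valence (C 4, N 3, O 2, S 2, halogen 1):
  atom 1: C with explicit H count 1
  atom 2: C, bond orders sum to 3 (valence 4) → 1 H
  atom 3: C, bond orders sum to 3 (valence 4) → 1 H
  atom 4: C, bond orders sum to 3 (valence 4) → 1 H
  atom 5: C, bond orders sum to 3 (valence 4) → 1 H
  atom 6: C, bond orders sum to 3 (valence 4) → 1 H
Total hydrogens: 6.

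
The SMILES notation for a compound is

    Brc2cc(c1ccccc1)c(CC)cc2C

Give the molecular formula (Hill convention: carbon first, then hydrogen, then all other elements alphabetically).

C15H15Br

Walk through each heavy atom and fill implicit hydrogens from standard valence (C 4, N 3, O 2, S 2, halogen 1); for lowercase aromatic atoms, an aromatic c carries 1 H when it has two neighbours and 0 H with three, and aromatic n carries 0 H:
  atom 1: Br (halogen, monovalent) → 0 H
  atom 2: aromatic c, 3 neighbours → 0 H
  atom 3: aromatic c, 2 neighbours → 1 H
  atom 4: aromatic c, 3 neighbours → 0 H
  atom 5: aromatic c, 3 neighbours → 0 H
  atom 6: aromatic c, 2 neighbours → 1 H
  atom 7: aromatic c, 2 neighbours → 1 H
  atom 8: aromatic c, 2 neighbours → 1 H
  atom 9: aromatic c, 2 neighbours → 1 H
  atom 10: aromatic c, 2 neighbours → 1 H
  atom 11: aromatic c, 3 neighbours → 0 H
  atom 12: C, bond orders sum to 2 (valence 4) → 2 H
  atom 13: C, bond orders sum to 1 (valence 4) → 3 H
  atom 14: aromatic c, 2 neighbours → 1 H
  atom 15: aromatic c, 3 neighbours → 0 H
  atom 16: C, bond orders sum to 1 (valence 4) → 3 H
Totals → C:15, H:15, Br:1.
In Hill order: C15H15Br.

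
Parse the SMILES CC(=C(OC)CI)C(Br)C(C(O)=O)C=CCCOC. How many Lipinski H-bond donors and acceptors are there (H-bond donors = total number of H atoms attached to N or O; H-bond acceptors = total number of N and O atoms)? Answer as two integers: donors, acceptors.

1, 4

Donors: find every N or O and count the H atoms it carries.
  atom 4 (O): bond orders sum to 2 → 0 H
  atom 12 (O): bond orders sum to 1 → 1 H
  atom 13 (O): bond orders sum to 2 → 0 H
  atom 18 (O): bond orders sum to 2 → 0 H
Lipinski HBD = 1.
Acceptors: N atoms = 0, O atoms = 4 → HBA = 4.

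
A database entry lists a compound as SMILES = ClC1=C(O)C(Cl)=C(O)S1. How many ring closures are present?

1

In SMILES, each pair of matching ring-closure digits denotes one ring-closing bond; the number of such bonds equals the number of independent rings.
Ring-closure bonds here: 1.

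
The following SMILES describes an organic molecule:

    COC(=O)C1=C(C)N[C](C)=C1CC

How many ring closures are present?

In SMILES, each pair of matching ring-closure digits denotes one ring-closing bond; the number of such bonds equals the number of independent rings.
Ring-closure bonds here: 1.

1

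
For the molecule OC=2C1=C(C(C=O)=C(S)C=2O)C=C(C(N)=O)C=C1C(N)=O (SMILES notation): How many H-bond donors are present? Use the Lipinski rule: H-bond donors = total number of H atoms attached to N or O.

Donors: find every N or O and count the H atoms it carries.
  atom 1 (O): bond orders sum to 1 → 1 H
  atom 7 (O): bond orders sum to 2 → 0 H
  atom 11 (O): bond orders sum to 1 → 1 H
  atom 15 (N): bond orders sum to 1 → 2 H
  atom 16 (O): bond orders sum to 2 → 0 H
  atom 20 (N): bond orders sum to 1 → 2 H
  atom 21 (O): bond orders sum to 2 → 0 H
Lipinski HBD = 6.

6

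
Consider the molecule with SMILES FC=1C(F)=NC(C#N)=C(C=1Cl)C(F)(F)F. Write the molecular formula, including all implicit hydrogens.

Walk through each heavy atom and fill implicit hydrogens from standard valence (C 4, N 3, O 2, S 2, halogen 1):
  atom 1: F (halogen, monovalent) → 0 H
  atom 2: C, bond orders sum to 4 (valence 4) → 0 H
  atom 3: C, bond orders sum to 4 (valence 4) → 0 H
  atom 4: F (halogen, monovalent) → 0 H
  atom 5: N, bond orders sum to 3 (valence 3) → 0 H
  atom 6: C, bond orders sum to 4 (valence 4) → 0 H
  atom 7: C, bond orders sum to 4 (valence 4) → 0 H
  atom 8: N, bond orders sum to 3 (valence 3) → 0 H
  atom 9: C, bond orders sum to 4 (valence 4) → 0 H
  atom 10: C, bond orders sum to 4 (valence 4) → 0 H
  atom 11: Cl (halogen, monovalent) → 0 H
  atom 12: C, bond orders sum to 4 (valence 4) → 0 H
  atom 13: F (halogen, monovalent) → 0 H
  atom 14: F (halogen, monovalent) → 0 H
  atom 15: F (halogen, monovalent) → 0 H
Totals → C:7, Cl:1, F:5, N:2.
In Hill order: C7ClF5N2.

C7ClF5N2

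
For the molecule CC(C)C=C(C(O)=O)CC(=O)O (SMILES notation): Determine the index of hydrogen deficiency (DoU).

3

Molecular formula: C8H12O4.
DoU = (2C + 2 + N − H − X) / 2, where X is the halogen count and O/S are ignored.
    = (2·8 + 2 + 0 − 12 − 0) / 2 = 6 / 2 = 3.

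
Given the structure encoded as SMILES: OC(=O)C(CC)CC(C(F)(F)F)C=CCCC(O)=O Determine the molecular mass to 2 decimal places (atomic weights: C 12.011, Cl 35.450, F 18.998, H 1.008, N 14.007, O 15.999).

First, the molecular formula is C12H17F3O4 (counting implicit H from valence).
  C: 12 × 12.011 = 144.132
  F: 3 × 18.998 = 56.994
  H: 17 × 1.008 = 17.136
  O: 4 × 15.999 = 63.996
Sum: 12×12.011 + 3×18.998 + 17×1.008 + 4×15.999 = 282.258 → 282.26 g/mol.

282.26 g/mol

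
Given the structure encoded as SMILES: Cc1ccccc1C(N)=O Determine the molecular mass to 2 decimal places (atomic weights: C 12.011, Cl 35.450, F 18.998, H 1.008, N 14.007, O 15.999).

First, the molecular formula is C8H9NO (counting implicit H from valence).
  C: 8 × 12.011 = 96.088
  H: 9 × 1.008 = 9.072
  N: 1 × 14.007 = 14.007
  O: 1 × 15.999 = 15.999
Sum: 8×12.011 + 9×1.008 + 1×14.007 + 1×15.999 = 135.166 → 135.17 g/mol.

135.17 g/mol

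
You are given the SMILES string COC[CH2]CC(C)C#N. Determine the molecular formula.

C7H13NO

Walk through each heavy atom and fill implicit hydrogens from standard valence (C 4, N 3, O 2, S 2, halogen 1):
  atom 1: C, bond orders sum to 1 (valence 4) → 3 H
  atom 2: O, bond orders sum to 2 (valence 2) → 0 H
  atom 3: C, bond orders sum to 2 (valence 4) → 2 H
  atom 4: C with explicit H count 2
  atom 5: C, bond orders sum to 2 (valence 4) → 2 H
  atom 6: C, bond orders sum to 3 (valence 4) → 1 H
  atom 7: C, bond orders sum to 1 (valence 4) → 3 H
  atom 8: C, bond orders sum to 4 (valence 4) → 0 H
  atom 9: N, bond orders sum to 3 (valence 3) → 0 H
Totals → C:7, H:13, N:1, O:1.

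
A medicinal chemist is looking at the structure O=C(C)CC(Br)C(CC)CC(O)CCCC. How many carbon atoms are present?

13

Count every carbon token in the SMILES (each C, including those in ring-closure positions and inside branches).
Carbon count: 13.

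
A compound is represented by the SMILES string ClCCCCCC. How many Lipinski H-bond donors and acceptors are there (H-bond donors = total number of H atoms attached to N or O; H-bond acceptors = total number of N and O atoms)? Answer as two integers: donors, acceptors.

0, 0

Donors: find every N or O and count the H atoms it carries.
  (no N or O atoms present)
Lipinski HBD = 0.
Acceptors: N atoms = 0, O atoms = 0 → HBA = 0.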